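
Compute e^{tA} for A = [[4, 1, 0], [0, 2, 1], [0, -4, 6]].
e^{tA} = [[e^{4*t}, t*(1 - t)*e^{4*t}, t^2*e^{4*t}/2], [0, (1 - 2*t)*e^{4*t}, t*e^{4*t}], [0, -4*t*e^{4*t}, (2*t + 1)*e^{4*t}]]

A has Jordan form J = [[4, 1, 0], [0, 4, 1], [0, 0, 4]] with A = PJP^{-1}, so e^{tA} = P e^{tJ} P^{-1}.

For a Jordan block J_k(λ), e^{tJ_k(λ)} = e^{λt} · (I + tN + t^2 N^2/2! + ... + t^{k-1} N^{k-1}/(k-1)!) where N is the nilpotent superdiagonal part.

Assembling the blocks and conjugating back gives the entries of e^{tA} as shown above.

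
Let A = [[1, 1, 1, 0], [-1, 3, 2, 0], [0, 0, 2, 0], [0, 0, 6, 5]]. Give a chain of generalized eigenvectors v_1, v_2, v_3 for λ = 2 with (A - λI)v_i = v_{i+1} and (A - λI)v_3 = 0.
We seek v_1 ∈ ker((A - 2I)^3) \ ker((A - 2I)^2), then set v_{i+1} = (A - 2I) v_i.

One such chain is v_1 = [[1, 0, 1, -2]]^T, v_2 = [[0, 1, 0, 0]]^T, v_3 = [[1, 1, 0, 0]]^T. Check: (A - 2I) v_3 = [[0, 0, 0, 0]]^T = 0.

v_1 = [[1, 0, 1, -2]]^T, v_2 = [[0, 1, 0, 0]]^T, v_3 = [[1, 1, 0, 0]]^T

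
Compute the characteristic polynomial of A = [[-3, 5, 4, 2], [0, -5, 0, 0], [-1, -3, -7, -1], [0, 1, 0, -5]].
xI - A = [[x + 3, -5, -4, -2], [0, x + 5, 0, 0], [1, 3, x + 7, 1], [0, -1, 0, x + 5]].

Expanding det(xI - A) along the first row:
det(xI - A) = + (x + 3)·det([[x + 5, 0, 0], [3, x + 7, 1], [-1, 0, x + 5]]) - (-5)·det([[0, 0, 0], [1, x + 7, 1], [0, 0, x + 5]]) + (-4)·det([[0, x + 5, 0], [1, 3, 1], [0, -1, x + 5]]) - (-2)·det([[0, x + 5, 0], [1, 3, x + 7], [0, -1, 0]]).

Evaluating gives χ_A(x) = x^4 + 20x^3 + 150x^2 + 500x + 625 = (x + 5)^4.

χ_A(x) = (x + 5)^4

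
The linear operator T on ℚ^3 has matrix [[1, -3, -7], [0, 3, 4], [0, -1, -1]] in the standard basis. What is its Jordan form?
The characteristic polynomial is det(xI - A) = (x - 1)^3, so the eigenvalues are 1 (algebraic multiplicity 3).

For λ = 1: rank(A - I) = 2, rank((A - I)^2) = 1, rank((A - I)^3) = 0. The eigenspace has dimension 3 - 2 = 1, so there is 1 Jordan block; the rank sequence gives block sizes [3].

Assembling the blocks gives the Jordan form J above.

J = [[1, 1, 0], [0, 1, 1], [0, 0, 1]]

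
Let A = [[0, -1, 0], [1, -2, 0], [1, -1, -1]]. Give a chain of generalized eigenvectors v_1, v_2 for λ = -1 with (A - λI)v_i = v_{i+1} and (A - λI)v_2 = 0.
We seek v_1 ∈ ker((A + I)^2) \ ker(A + I), then set v_{i+1} = (A + I) v_i.

One such chain is v_1 = [[-4, -3, -4]]^T, v_2 = [[-1, -1, -1]]^T. Check: (A + I) v_2 = [[0, 0, 0]]^T = 0.

v_1 = [[-4, -3, -4]]^T, v_2 = [[-1, -1, -1]]^T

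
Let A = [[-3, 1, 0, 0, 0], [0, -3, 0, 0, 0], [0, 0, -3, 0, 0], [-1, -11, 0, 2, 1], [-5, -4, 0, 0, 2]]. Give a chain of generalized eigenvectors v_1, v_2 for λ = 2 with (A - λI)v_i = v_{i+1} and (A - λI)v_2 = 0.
v_1 = [[0, 0, 0, 0, 1]]^T, v_2 = [[0, 0, 0, 1, 0]]^T

We seek v_1 ∈ ker((A - 2I)^2) \ ker(A - 2I), then set v_{i+1} = (A - 2I) v_i.

One such chain is v_1 = [[0, 0, 0, 0, 1]]^T, v_2 = [[0, 0, 0, 1, 0]]^T. Check: (A - 2I) v_2 = [[0, 0, 0, 0, 0]]^T = 0.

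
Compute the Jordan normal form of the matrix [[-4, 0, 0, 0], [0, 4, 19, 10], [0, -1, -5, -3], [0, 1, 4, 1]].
J = [[-4, 0, 0, 0], [0, 0, 1, 0], [0, 0, 0, 1], [0, 0, 0, 0]]

The characteristic polynomial is det(xI - A) = x^3(x + 4), so the eigenvalues are -4 (algebraic multiplicity 1), 0 (algebraic multiplicity 3).

For λ = -4: algebraic multiplicity 1 gives one 1×1 block.

For λ = 0: rank(A) = 3, rank(A^2) = 2, rank(A^3) = 1. The eigenspace has dimension 4 - 3 = 1, so there is 1 Jordan block; the rank sequence gives block sizes [3].

Assembling the blocks gives the Jordan form J above.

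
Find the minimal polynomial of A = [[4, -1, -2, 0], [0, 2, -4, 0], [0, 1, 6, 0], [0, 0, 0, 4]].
m_A(x) = (x - 4)^2

The characteristic polynomial factors as (x - 4)^4. The minimal polynomial is ∏(x - λ)^{k_λ} where k_λ is the size of the largest Jordan block at λ.

For λ = 4: rank(A - 4I) = 1, and the largest Jordan block has size 2 (the smallest k with rank((A - 4I)^k) = rank((A - 4I)^(k+1))).

So m_A(x) = (x - 4)^2.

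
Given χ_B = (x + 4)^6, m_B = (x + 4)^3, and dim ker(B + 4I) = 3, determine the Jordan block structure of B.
Jordan blocks: (-4, 3), (-4, 2), (-4, 1)

λ = -4: algebraic multiplicity 6 (exponent in χ_B), largest block size 3 (exponent in m_B), 3 blocks (geometric multiplicity). These force block sizes [3, 2, 1].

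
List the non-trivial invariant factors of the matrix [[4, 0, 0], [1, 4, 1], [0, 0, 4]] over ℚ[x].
x - 4, (x - 4)^2

The Jordan structure of A has elementary divisors (x - 4)^2, (x - 4). Arranging the block sizes at each eigenvalue in decreasing order and taking row products gives the invariant factors.

Invariant factors (smallest first, each dividing the next): x - 4, (x - 4)^2.

Check: the last factor (x - 4)^2 is the minimal polynomial, and the product (x - 4)^3 is the characteristic polynomial.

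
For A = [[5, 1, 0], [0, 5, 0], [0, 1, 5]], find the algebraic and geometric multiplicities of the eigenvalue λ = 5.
The characteristic polynomial is (x - 5)^3, so the factor x - 5 appears with exponent 3: the algebraic multiplicity is 3.

rank(A - 5I) = 1, so the eigenspace has dimension 3 - 1 = 2: the geometric multiplicity is 2.

Since 2 < 3, A is not diagonalizable.

algebraic multiplicity 3, geometric multiplicity 2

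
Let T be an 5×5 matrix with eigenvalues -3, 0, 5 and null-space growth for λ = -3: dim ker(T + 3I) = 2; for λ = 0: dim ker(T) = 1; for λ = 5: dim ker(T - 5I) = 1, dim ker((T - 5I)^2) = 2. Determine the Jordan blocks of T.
Jordan blocks: (-3, 1), (-3, 1), (0, 1), (5, 2)

λ = -3: successive nullity increments [2] count blocks of size ≥ k; block sizes are [1, 1].
λ = 0: successive nullity increments [1] count blocks of size ≥ k; block sizes are [1].
λ = 5: successive nullity increments [1, 1] count blocks of size ≥ k; block sizes are [2].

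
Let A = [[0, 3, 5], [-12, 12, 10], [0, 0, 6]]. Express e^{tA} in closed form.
e^{tA} = [[(1 - 6*t)*e^{6*t}, 3*t*e^{6*t}, 5*t*e^{6*t}], [-12*t*e^{6*t}, (6*t + 1)*e^{6*t}, 10*t*e^{6*t}], [0, 0, e^{6*t}]]

A has Jordan form J = [[6, 1, 0], [0, 6, 0], [0, 0, 6]] with A = PJP^{-1}, so e^{tA} = P e^{tJ} P^{-1}.

For a Jordan block J_k(λ), e^{tJ_k(λ)} = e^{λt} · (I + tN + t^2 N^2/2! + ... + t^{k-1} N^{k-1}/(k-1)!) where N is the nilpotent superdiagonal part.

Assembling the blocks and conjugating back gives the entries of e^{tA} as shown above.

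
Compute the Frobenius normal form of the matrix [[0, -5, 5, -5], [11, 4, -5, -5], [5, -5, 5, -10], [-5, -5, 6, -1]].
R = [[0, -5, 0, 0], [1, 4, 0, 0], [0, 0, 0, -5], [0, 0, 1, 4]]

The invariant factors of A (the non-unit diagonal entries of the Smith normal form of xI - A over ℚ[x]) are x^2 - 4x + 5, x^2 - 4x + 5, each dividing the next. The characteristic polynomial is their product, (x^2 - 4x + 5)^2.

The rational canonical form is the block-diagonal matrix of companion matrices C(f_i):
R = [[0, -5, 0, 0], [1, 4, 0, 0], [0, 0, 0, -5], [0, 0, 1, 4]].

Note the characteristic polynomial does not split into linear factors over ℚ, so A has no Jordan form over ℚ; the rational canonical form exists over any field.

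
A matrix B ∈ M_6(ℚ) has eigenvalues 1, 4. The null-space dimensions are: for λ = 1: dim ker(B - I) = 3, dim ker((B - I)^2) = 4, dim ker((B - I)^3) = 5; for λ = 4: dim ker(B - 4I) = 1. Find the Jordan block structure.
Jordan blocks: (1, 3), (1, 1), (1, 1), (4, 1)

λ = 1: successive nullity increments [3, 1, 1] count blocks of size ≥ k; block sizes are [3, 1, 1].
λ = 4: successive nullity increments [1] count blocks of size ≥ k; block sizes are [1].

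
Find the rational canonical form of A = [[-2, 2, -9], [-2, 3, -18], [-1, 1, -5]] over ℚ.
R = [[0, 0, 1], [1, 0, -2], [0, 1, -4]]

The invariant factors of A (the non-unit diagonal entries of the Smith normal form of xI - A over ℚ[x]) are (x + 1)(x^2 + 3x - 1), each dividing the next. The characteristic polynomial is their product, (x + 1)(x^2 + 3x - 1).

The rational canonical form is the block-diagonal matrix of companion matrices C(f_i):
R = [[0, 0, 1], [1, 0, -2], [0, 1, -4]].

Note the characteristic polynomial does not split into linear factors over ℚ, so A has no Jordan form over ℚ; the rational canonical form exists over any field.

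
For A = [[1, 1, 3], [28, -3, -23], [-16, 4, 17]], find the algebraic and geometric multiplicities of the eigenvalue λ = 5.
algebraic multiplicity 3, geometric multiplicity 1

The characteristic polynomial is (x - 5)^3, so the factor x - 5 appears with exponent 3: the algebraic multiplicity is 3.

rank(A - 5I) = 2, so the eigenspace has dimension 3 - 2 = 1: the geometric multiplicity is 1.

Since 1 < 3, A is not diagonalizable.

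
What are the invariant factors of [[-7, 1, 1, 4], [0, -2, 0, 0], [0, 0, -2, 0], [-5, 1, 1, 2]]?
The Jordan structure of A has elementary divisors (x + 3), (x + 2), (x + 2), (x + 2). Arranging the block sizes at each eigenvalue in decreasing order and taking row products gives the invariant factors.

Invariant factors (smallest first, each dividing the next): x + 2, x + 2, (x + 2)(x + 3).

Check: the last factor (x + 2)(x + 3) is the minimal polynomial, and the product (x + 2)^3(x + 3) is the characteristic polynomial.

x + 2, x + 2, (x + 2)(x + 3)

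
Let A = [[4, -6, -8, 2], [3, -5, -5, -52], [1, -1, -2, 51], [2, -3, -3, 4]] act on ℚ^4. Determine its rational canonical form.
R = [[0, 0, 0, 12], [1, 0, 0, -34], [0, 1, 0, 16], [0, 0, 1, 1]]

The invariant factors of A (the non-unit diagonal entries of the Smith normal form of xI - A over ℚ[x]) are (x - 3)(x - 2)(x^2 + 4x - 2), each dividing the next. The characteristic polynomial is their product, (x - 3)(x - 2)(x^2 + 4x - 2).

The rational canonical form is the block-diagonal matrix of companion matrices C(f_i):
R = [[0, 0, 0, 12], [1, 0, 0, -34], [0, 1, 0, 16], [0, 0, 1, 1]].

Note the characteristic polynomial does not split into linear factors over ℚ, so A has no Jordan form over ℚ; the rational canonical form exists over any field.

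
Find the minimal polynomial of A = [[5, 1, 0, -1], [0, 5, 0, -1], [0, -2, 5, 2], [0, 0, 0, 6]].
m_A(x) = (x - 6)(x - 5)^2

The characteristic polynomial factors as (x - 6)(x - 5)^3. The minimal polynomial is ∏(x - λ)^{k_λ} where k_λ is the size of the largest Jordan block at λ.

For λ = 5: rank(A - 5I) = 2, and the largest Jordan block has size 2 (the smallest k with rank((A - 5I)^k) = rank((A - 5I)^(k+1))).
For λ = 6: rank(A - 6I) = 3, and the largest Jordan block has size 1 (the smallest k with rank((A - 6I)^k) = rank((A - 6I)^(k+1))).

So m_A(x) = (x - 6)(x - 5)^2.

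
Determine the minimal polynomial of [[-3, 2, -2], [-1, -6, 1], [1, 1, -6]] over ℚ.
The characteristic polynomial factors as (x + 5)^3. The minimal polynomial is ∏(x - λ)^{k_λ} where k_λ is the size of the largest Jordan block at λ.

For λ = -5: rank(A + 5I) = 1, and the largest Jordan block has size 2 (the smallest k with rank((A + 5I)^k) = rank((A + 5I)^(k+1))).

So m_A(x) = (x + 5)^2.

m_A(x) = (x + 5)^2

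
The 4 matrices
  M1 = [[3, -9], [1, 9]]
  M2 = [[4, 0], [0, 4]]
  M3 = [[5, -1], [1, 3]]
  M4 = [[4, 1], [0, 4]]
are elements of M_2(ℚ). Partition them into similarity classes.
Characteristic polynomials: χ_{M1} = (x - 6)^2, χ_{M2} = (x - 4)^2, χ_{M3} = (x - 4)^2, χ_{M4} = (x - 4)^2.

{M1}: invariant factors (x - 6)^2.

{M2}: invariant factors x - 4, x - 4.

{M3, M4}: invariant factors (x - 4)^2.

Matrices are similar if and only if their invariant-factor lists agree; the partition into similarity classes is {M1}, {M2}, {M3, M4}.

3 classes: {M1}, {M2}, {M3, M4}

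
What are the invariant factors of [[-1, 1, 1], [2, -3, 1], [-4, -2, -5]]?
The Jordan structure of A has elementary divisors (x + 3)^3. Arranging the block sizes at each eigenvalue in decreasing order and taking row products gives the invariant factors.

Invariant factors (smallest first, each dividing the next): (x + 3)^3.

Check: the last factor (x + 3)^3 is the minimal polynomial, and the product (x + 3)^3 is the characteristic polynomial.

(x + 3)^3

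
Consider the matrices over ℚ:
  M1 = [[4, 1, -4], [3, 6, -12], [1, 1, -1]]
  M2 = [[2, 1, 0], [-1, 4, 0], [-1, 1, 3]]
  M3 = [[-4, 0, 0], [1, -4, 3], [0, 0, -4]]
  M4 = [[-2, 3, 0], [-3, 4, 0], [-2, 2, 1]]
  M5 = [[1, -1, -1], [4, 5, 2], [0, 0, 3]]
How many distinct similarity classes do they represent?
3 classes: {M1, M2, M5}, {M3}, {M4}

Characteristic polynomials: χ_{M1} = (x - 3)^3, χ_{M2} = (x - 3)^3, χ_{M3} = (x + 4)^3, χ_{M4} = (x - 1)^3, χ_{M5} = (x - 3)^3.

{M1, M2, M5}: invariant factors x - 3, (x - 3)^2.

{M3}: invariant factors x + 4, (x + 4)^2.

{M4}: invariant factors x - 1, (x - 1)^2.

Matrices are similar if and only if their invariant-factor lists agree; the partition into similarity classes is {M1, M2, M5}, {M3}, {M4}.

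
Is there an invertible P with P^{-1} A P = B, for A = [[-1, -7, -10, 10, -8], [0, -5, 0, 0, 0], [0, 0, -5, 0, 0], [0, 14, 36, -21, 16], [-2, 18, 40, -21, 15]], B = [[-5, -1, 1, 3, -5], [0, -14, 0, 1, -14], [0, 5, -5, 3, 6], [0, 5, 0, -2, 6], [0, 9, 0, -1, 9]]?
Yes.

Two matrices over a field are similar if and only if they have the same invariant factors.

Both A and B have characteristic polynomial (x + 1)^2(x + 5)^3 and minimal polynomial (x + 1)^2(x + 5)^2. Computing further, both have invariant factors x + 5, (x + 1)^2(x + 5)^2. Hence A and B are similar.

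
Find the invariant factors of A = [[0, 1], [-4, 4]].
The Jordan structure of A has elementary divisors (x - 2)^2. Arranging the block sizes at each eigenvalue in decreasing order and taking row products gives the invariant factors.

Invariant factors (smallest first, each dividing the next): (x - 2)^2.

Check: the last factor (x - 2)^2 is the minimal polynomial, and the product (x - 2)^2 is the characteristic polynomial.

(x - 2)^2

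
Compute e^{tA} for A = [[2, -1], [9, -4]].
A has Jordan form J = [[-1, 1], [0, -1]] with A = PJP^{-1}, so e^{tA} = P e^{tJ} P^{-1}.

For a Jordan block J_k(λ), e^{tJ_k(λ)} = e^{λt} · (I + tN + t^2 N^2/2! + ... + t^{k-1} N^{k-1}/(k-1)!) where N is the nilpotent superdiagonal part.

Assembling the blocks and conjugating back gives the entries of e^{tA} as shown above.

e^{tA} = [[(3*t + 1)*e^{-t}, -t*e^{-t}], [9*t*e^{-t}, (1 - 3*t)*e^{-t}]]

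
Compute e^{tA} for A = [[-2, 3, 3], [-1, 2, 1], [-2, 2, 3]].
e^{tA} = [[(1 - 3*t)*e^{t}, 3*t*e^{t}, 3*t*e^{t}], [-t*e^{t}, (t + 1)*e^{t}, t*e^{t}], [-2*t*e^{t}, 2*t*e^{t}, (2*t + 1)*e^{t}]]

A has Jordan form J = [[1, 1, 0], [0, 1, 0], [0, 0, 1]] with A = PJP^{-1}, so e^{tA} = P e^{tJ} P^{-1}.

For a Jordan block J_k(λ), e^{tJ_k(λ)} = e^{λt} · (I + tN + t^2 N^2/2! + ... + t^{k-1} N^{k-1}/(k-1)!) where N is the nilpotent superdiagonal part.

Assembling the blocks and conjugating back gives the entries of e^{tA} as shown above.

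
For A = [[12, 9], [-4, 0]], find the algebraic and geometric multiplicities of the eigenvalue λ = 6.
algebraic multiplicity 2, geometric multiplicity 1

The characteristic polynomial is (x - 6)^2, so the factor x - 6 appears with exponent 2: the algebraic multiplicity is 2.

rank(A - 6I) = 1, so the eigenspace has dimension 2 - 1 = 1: the geometric multiplicity is 1.

Since 1 < 2, A is not diagonalizable.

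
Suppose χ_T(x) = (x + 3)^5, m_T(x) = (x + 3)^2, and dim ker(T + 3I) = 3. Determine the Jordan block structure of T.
λ = -3: algebraic multiplicity 5 (exponent in χ_T), largest block size 2 (exponent in m_T), 3 blocks (geometric multiplicity). These force block sizes [2, 2, 1].

Jordan blocks: (-3, 2), (-3, 2), (-3, 1)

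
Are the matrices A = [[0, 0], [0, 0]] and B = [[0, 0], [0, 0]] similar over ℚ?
Two matrices over a field are similar if and only if they have the same invariant factors.

Both A and B have characteristic polynomial x^2 and minimal polynomial x. Computing further, both have invariant factors x, x. Hence A and B are similar.

Yes.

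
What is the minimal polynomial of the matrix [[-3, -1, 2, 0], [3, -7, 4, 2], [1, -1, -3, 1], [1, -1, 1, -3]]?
The characteristic polynomial factors as (x + 4)^4. The minimal polynomial is ∏(x - λ)^{k_λ} where k_λ is the size of the largest Jordan block at λ.

For λ = -4: rank(A + 4I) = 2, and the largest Jordan block has size 2 (the smallest k with rank((A + 4I)^k) = rank((A + 4I)^(k+1))).

So m_A(x) = (x + 4)^2.

m_A(x) = (x + 4)^2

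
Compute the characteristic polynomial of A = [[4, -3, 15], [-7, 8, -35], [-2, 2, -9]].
xI - A = [[x - 4, 3, -15], [7, x - 8, 35], [2, -2, x + 9]].

Expanding det(xI - A) along the first row:
det(xI - A) = + (x - 4)·det([[x - 8, 35], [-2, x + 9]]) - (3)·det([[7, 35], [2, x + 9]]) + (-15)·det([[7, x - 8], [2, -2]]).

Evaluating gives χ_A(x) = x^3 - 3x^2 + 3x - 1 = (x - 1)^3.

χ_A(x) = (x - 1)^3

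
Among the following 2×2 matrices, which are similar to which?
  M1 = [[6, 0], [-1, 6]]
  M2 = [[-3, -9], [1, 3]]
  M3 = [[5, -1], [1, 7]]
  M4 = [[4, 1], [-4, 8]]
2 classes: {M1, M3, M4}, {M2}

Characteristic polynomials: χ_{M1} = (x - 6)^2, χ_{M2} = x^2, χ_{M3} = (x - 6)^2, χ_{M4} = (x - 6)^2.

{M1, M3, M4}: invariant factors (x - 6)^2.

{M2}: invariant factors x^2.

Matrices are similar if and only if their invariant-factor lists agree; the partition into similarity classes is {M1, M3, M4}, {M2}.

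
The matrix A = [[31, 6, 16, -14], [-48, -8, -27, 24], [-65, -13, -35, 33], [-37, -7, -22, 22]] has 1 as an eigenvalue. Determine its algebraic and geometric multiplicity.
algebraic multiplicity 1, geometric multiplicity 1

The characteristic polynomial is (x - 3)^3(x - 1), so the factor x - 1 appears with exponent 1: the algebraic multiplicity is 1.

rank(A - I) = 3, so the eigenspace has dimension 4 - 3 = 1: the geometric multiplicity is 1.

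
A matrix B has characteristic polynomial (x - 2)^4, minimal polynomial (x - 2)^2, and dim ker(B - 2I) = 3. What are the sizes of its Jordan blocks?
Jordan blocks: (2, 2), (2, 1), (2, 1)

λ = 2: algebraic multiplicity 4 (exponent in χ_B), largest block size 2 (exponent in m_B), 3 blocks (geometric multiplicity). These force block sizes [2, 1, 1].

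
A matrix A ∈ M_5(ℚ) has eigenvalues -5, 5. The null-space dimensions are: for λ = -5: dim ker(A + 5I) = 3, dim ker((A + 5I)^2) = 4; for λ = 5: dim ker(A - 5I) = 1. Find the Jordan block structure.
λ = -5: successive nullity increments [3, 1] count blocks of size ≥ k; block sizes are [2, 1, 1].
λ = 5: successive nullity increments [1] count blocks of size ≥ k; block sizes are [1].

Jordan blocks: (-5, 2), (-5, 1), (-5, 1), (5, 1)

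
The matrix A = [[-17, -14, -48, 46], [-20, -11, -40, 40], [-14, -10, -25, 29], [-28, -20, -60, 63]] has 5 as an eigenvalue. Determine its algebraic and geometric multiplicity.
algebraic multiplicity 2, geometric multiplicity 1

The characteristic polynomial is (x - 5)^2(x - 1)(x + 1), so the factor x - 5 appears with exponent 2: the algebraic multiplicity is 2.

rank(A - 5I) = 3, so the eigenspace has dimension 4 - 3 = 1: the geometric multiplicity is 1.

Since 1 < 2, A is not diagonalizable.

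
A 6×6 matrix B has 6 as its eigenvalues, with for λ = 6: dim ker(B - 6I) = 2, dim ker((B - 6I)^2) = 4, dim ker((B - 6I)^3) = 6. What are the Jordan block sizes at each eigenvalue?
Jordan blocks: (6, 3), (6, 3)

λ = 6: successive nullity increments [2, 2, 2] count blocks of size ≥ k; block sizes are [3, 3].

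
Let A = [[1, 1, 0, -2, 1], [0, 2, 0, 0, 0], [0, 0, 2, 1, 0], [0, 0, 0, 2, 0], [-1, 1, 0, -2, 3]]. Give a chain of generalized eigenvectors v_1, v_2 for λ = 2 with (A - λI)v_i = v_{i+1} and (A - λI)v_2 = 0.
We seek v_1 ∈ ker((A - 2I)^2) \ ker(A - 2I), then set v_{i+1} = (A - 2I) v_i.

One such chain is v_1 = [[1, 0, 0, 0, 2]]^T, v_2 = [[1, 0, 0, 0, 1]]^T. Check: (A - 2I) v_2 = [[0, 0, 0, 0, 0]]^T = 0.

v_1 = [[1, 0, 0, 0, 2]]^T, v_2 = [[1, 0, 0, 0, 1]]^T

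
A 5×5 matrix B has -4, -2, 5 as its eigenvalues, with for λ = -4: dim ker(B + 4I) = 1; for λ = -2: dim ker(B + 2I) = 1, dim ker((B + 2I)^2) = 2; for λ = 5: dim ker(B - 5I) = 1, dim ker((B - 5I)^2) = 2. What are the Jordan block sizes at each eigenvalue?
λ = -4: successive nullity increments [1] count blocks of size ≥ k; block sizes are [1].
λ = -2: successive nullity increments [1, 1] count blocks of size ≥ k; block sizes are [2].
λ = 5: successive nullity increments [1, 1] count blocks of size ≥ k; block sizes are [2].

Jordan blocks: (-4, 1), (-2, 2), (5, 2)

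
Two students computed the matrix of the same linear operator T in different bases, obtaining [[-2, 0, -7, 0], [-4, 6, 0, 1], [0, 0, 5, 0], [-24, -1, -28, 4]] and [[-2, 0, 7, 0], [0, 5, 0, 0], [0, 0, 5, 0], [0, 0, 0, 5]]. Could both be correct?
Both have characteristic polynomial (x - 5)^3(x + 2), but the minimal polynomial of A is (x - 5)^2(x + 2) while the minimal polynomial of B is (x - 5)(x + 2). The minimal polynomial is a similarity invariant, so A and B are not similar.

No.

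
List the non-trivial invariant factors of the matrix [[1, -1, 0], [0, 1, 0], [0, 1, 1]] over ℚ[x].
The Jordan structure of A has elementary divisors (x - 1)^2, (x - 1). Arranging the block sizes at each eigenvalue in decreasing order and taking row products gives the invariant factors.

Invariant factors (smallest first, each dividing the next): x - 1, (x - 1)^2.

Check: the last factor (x - 1)^2 is the minimal polynomial, and the product (x - 1)^3 is the characteristic polynomial.

x - 1, (x - 1)^2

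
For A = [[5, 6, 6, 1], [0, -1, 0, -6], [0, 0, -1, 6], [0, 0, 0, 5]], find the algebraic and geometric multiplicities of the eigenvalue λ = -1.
algebraic multiplicity 2, geometric multiplicity 2

The characteristic polynomial is (x - 5)^2(x + 1)^2, so the factor x + 1 appears with exponent 2: the algebraic multiplicity is 2.

rank(A + I) = 2, so the eigenspace has dimension 4 - 2 = 2: the geometric multiplicity is 2.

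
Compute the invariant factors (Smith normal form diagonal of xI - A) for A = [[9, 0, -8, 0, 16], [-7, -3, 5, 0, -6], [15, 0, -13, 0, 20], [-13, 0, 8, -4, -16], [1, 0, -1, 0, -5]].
The Jordan structure of A has elementary divisors (x + 4), (x + 3)^3, (x + 3). Arranging the block sizes at each eigenvalue in decreasing order and taking row products gives the invariant factors.

Invariant factors (smallest first, each dividing the next): x + 3, (x + 3)^3(x + 4).

Check: the last factor (x + 3)^3(x + 4) is the minimal polynomial, and the product (x + 3)^4(x + 4) is the characteristic polynomial.

x + 3, (x + 3)^3(x + 4)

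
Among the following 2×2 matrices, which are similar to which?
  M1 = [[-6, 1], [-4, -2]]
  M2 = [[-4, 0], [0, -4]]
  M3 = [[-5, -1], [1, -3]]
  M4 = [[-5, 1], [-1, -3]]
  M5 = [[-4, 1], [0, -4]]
2 classes: {M1, M3, M4, M5}, {M2}

Characteristic polynomials: χ_{M1} = (x + 4)^2, χ_{M2} = (x + 4)^2, χ_{M3} = (x + 4)^2, χ_{M4} = (x + 4)^2, χ_{M5} = (x + 4)^2.

{M1, M3, M4, M5}: invariant factors (x + 4)^2.

{M2}: invariant factors x + 4, x + 4.

Matrices are similar if and only if their invariant-factor lists agree; the partition into similarity classes is {M1, M3, M4, M5}, {M2}.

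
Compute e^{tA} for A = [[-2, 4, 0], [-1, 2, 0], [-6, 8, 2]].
A has Jordan form J = [[0, 1, 0], [0, 0, 0], [0, 0, 2]] with A = PJP^{-1}, so e^{tA} = P e^{tJ} P^{-1}.

For a Jordan block J_k(λ), e^{tJ_k(λ)} = e^{λt} · (I + tN + t^2 N^2/2! + ... + t^{k-1} N^{k-1}/(k-1)!) where N is the nilpotent superdiagonal part.

Assembling the blocks and conjugating back gives the entries of e^{tA} as shown above.

e^{tA} = [[1 - 2*t, 4*t, 0], [-t, 2*t + 1, 0], [-2*t - 2*e^{2*t} + 2, 4*t + 2*e^{2*t} - 2, e^{2*t}]]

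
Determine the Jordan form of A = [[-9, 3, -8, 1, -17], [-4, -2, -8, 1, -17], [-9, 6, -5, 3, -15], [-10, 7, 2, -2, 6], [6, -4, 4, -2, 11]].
The characteristic polynomial is det(xI - A) = (x - 1)^3(x + 5)^2, so the eigenvalues are -5 (algebraic multiplicity 2), 1 (algebraic multiplicity 3).

For λ = -5: rank(A + 5I) = 4, rank((A + 5I)^2) = 3. The eigenspace has dimension 5 - 4 = 1, so there is 1 Jordan block; the rank sequence gives block sizes [2].

For λ = 1: rank(A - I) = 4, rank((A - I)^2) = 3, rank((A - I)^3) = 2. The eigenspace has dimension 5 - 4 = 1, so there is 1 Jordan block; the rank sequence gives block sizes [3].

Assembling the blocks gives the Jordan form J above.

J = [[-5, 1, 0, 0, 0], [0, -5, 0, 0, 0], [0, 0, 1, 1, 0], [0, 0, 0, 1, 1], [0, 0, 0, 0, 1]]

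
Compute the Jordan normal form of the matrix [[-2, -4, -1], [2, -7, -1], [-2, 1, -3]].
The characteristic polynomial is det(xI - A) = (x + 4)^3, so the eigenvalues are -4 (algebraic multiplicity 3).

For λ = -4: rank(A + 4I) = 2, rank((A + 4I)^2) = 1, rank((A + 4I)^3) = 0. The eigenspace has dimension 3 - 2 = 1, so there is 1 Jordan block; the rank sequence gives block sizes [3].

Assembling the blocks gives the Jordan form J above.

J = [[-4, 1, 0], [0, -4, 1], [0, 0, -4]]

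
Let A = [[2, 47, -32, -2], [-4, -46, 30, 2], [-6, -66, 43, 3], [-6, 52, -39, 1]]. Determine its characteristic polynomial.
xI - A = [[x - 2, -47, 32, 2], [4, x + 46, -30, -2], [6, 66, x - 43, -3], [6, -52, 39, x - 1]].

Expanding det(xI - A) along the first row:
det(xI - A) = + (x - 2)·det([[x + 46, -30, -2], [66, x - 43, -3], [-52, 39, x - 1]]) - (-47)·det([[4, -30, -2], [6, x - 43, -3], [6, 39, x - 1]]) + (32)·det([[4, x + 46, -2], [6, 66, -3], [6, -52, x - 1]]) - (2)·det([[4, x + 46, -30], [6, 66, x - 43], [6, -52, 39]]).

Evaluating gives χ_A(x) = x^4 - 8x^2 + 16 = (x - 2)^2(x + 2)^2.

χ_A(x) = (x - 2)^2(x + 2)^2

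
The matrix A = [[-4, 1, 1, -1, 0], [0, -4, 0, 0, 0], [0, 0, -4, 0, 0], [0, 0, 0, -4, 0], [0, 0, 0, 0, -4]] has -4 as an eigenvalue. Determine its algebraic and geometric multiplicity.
The characteristic polynomial is (x + 4)^5, so the factor x + 4 appears with exponent 5: the algebraic multiplicity is 5.

rank(A + 4I) = 1, so the eigenspace has dimension 5 - 1 = 4: the geometric multiplicity is 4.

Since 4 < 5, A is not diagonalizable.

algebraic multiplicity 5, geometric multiplicity 4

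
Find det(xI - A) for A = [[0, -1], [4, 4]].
xI - A = [[x, 1], [-4, x - 4]].

Expanding det(xI - A) along the first row:
det(xI - A) = + (x)·det([[x - 4]]) - (1)·det([[-4]]).

Evaluating gives χ_A(x) = x^2 - 4x + 4 = (x - 2)^2.

χ_A(x) = (x - 2)^2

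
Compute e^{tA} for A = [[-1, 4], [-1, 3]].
A has Jordan form J = [[1, 1], [0, 1]] with A = PJP^{-1}, so e^{tA} = P e^{tJ} P^{-1}.

For a Jordan block J_k(λ), e^{tJ_k(λ)} = e^{λt} · (I + tN + t^2 N^2/2! + ... + t^{k-1} N^{k-1}/(k-1)!) where N is the nilpotent superdiagonal part.

Assembling the blocks and conjugating back gives the entries of e^{tA} as shown above.

e^{tA} = [[(1 - 2*t)*e^{t}, 4*t*e^{t}], [-t*e^{t}, (2*t + 1)*e^{t}]]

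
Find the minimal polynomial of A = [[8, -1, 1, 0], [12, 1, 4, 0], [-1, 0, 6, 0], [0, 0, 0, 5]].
The characteristic polynomial factors as (x - 5)^4. The minimal polynomial is ∏(x - λ)^{k_λ} where k_λ is the size of the largest Jordan block at λ.

For λ = 5: rank(A - 5I) = 2, and the largest Jordan block has size 3 (the smallest k with rank((A - 5I)^k) = rank((A - 5I)^(k+1))).

So m_A(x) = (x - 5)^3.

m_A(x) = (x - 5)^3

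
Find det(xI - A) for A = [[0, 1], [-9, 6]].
χ_A(x) = (x - 3)^2

xI - A = [[x, -1], [9, x - 6]].

Expanding det(xI - A) along the first row:
det(xI - A) = + (x)·det([[x - 6]]) - (-1)·det([[9]]).

Evaluating gives χ_A(x) = x^2 - 6x + 9 = (x - 3)^2.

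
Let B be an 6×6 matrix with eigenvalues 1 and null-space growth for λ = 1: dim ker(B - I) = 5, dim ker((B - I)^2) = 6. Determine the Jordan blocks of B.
Jordan blocks: (1, 2), (1, 1), (1, 1), (1, 1), (1, 1)

λ = 1: successive nullity increments [5, 1] count blocks of size ≥ k; block sizes are [2, 1, 1, 1, 1].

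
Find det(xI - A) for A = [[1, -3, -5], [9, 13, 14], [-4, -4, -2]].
xI - A = [[x - 1, 3, 5], [-9, x - 13, -14], [4, 4, x + 2]].

Expanding det(xI - A) along the first row:
det(xI - A) = + (x - 1)·det([[x - 13, -14], [4, x + 2]]) - (3)·det([[-9, -14], [4, x + 2]]) + (5)·det([[-9, x - 13], [4, 4]]).

Evaluating gives χ_A(x) = x^3 - 12x^2 + 48x - 64 = (x - 4)^3.

χ_A(x) = (x - 4)^3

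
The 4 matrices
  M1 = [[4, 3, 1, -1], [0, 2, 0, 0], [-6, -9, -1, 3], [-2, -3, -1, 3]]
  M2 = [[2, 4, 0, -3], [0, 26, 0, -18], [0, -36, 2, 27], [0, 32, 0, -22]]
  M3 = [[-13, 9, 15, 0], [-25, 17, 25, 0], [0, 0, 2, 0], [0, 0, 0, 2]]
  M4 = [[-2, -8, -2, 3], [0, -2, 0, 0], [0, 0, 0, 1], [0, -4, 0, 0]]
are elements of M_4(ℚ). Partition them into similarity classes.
2 classes: {M1, M2, M3}, {M4}

Characteristic polynomials: χ_{M1} = (x - 2)^4, χ_{M2} = (x - 2)^4, χ_{M3} = (x - 2)^4, χ_{M4} = x^2(x + 2)^2.

{M1, M2, M3}: invariant factors x - 2, x - 2, (x - 2)^2.

{M4}: invariant factors x + 2, x^2(x + 2).

Matrices are similar if and only if their invariant-factor lists agree; the partition into similarity classes is {M1, M2, M3}, {M4}.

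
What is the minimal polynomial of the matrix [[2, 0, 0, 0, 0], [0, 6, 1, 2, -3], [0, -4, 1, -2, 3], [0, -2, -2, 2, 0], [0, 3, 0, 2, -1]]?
m_A(x) = (x - 2)^3

The characteristic polynomial factors as (x - 2)^5. The minimal polynomial is ∏(x - λ)^{k_λ} where k_λ is the size of the largest Jordan block at λ.

For λ = 2: rank(A - 2I) = 2, and the largest Jordan block has size 3 (the smallest k with rank((A - 2I)^k) = rank((A - 2I)^(k+1))).

So m_A(x) = (x - 2)^3.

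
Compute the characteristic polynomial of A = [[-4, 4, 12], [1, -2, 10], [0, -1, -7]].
xI - A = [[x + 4, -4, -12], [-1, x + 2, -10], [0, 1, x + 7]].

Expanding det(xI - A) along the first row:
det(xI - A) = + (x + 4)·det([[x + 2, -10], [1, x + 7]]) - (-4)·det([[-1, -10], [0, x + 7]]) + (-12)·det([[-1, x + 2], [0, 1]]).

Evaluating gives χ_A(x) = x^3 + 13x^2 + 56x + 80 = (x + 4)^2(x + 5).

χ_A(x) = (x + 4)^2(x + 5)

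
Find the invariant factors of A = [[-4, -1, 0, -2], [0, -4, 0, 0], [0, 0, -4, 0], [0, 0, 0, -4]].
x + 4, x + 4, (x + 4)^2

The Jordan structure of A has elementary divisors (x + 4)^2, (x + 4), (x + 4). Arranging the block sizes at each eigenvalue in decreasing order and taking row products gives the invariant factors.

Invariant factors (smallest first, each dividing the next): x + 4, x + 4, (x + 4)^2.

Check: the last factor (x + 4)^2 is the minimal polynomial, and the product (x + 4)^4 is the characteristic polynomial.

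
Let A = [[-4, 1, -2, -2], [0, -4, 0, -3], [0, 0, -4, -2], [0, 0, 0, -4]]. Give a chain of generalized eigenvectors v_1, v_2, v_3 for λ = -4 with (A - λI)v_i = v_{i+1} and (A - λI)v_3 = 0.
We seek v_1 ∈ ker((A + 4I)^3) \ ker((A + 4I)^2), then set v_{i+1} = (A + 4I) v_i.

One such chain is v_1 = [[1, 0, 0, 1]]^T, v_2 = [[-2, -3, -2, 0]]^T, v_3 = [[1, 0, 0, 0]]^T. Check: (A + 4I) v_3 = [[0, 0, 0, 0]]^T = 0.

v_1 = [[1, 0, 0, 1]]^T, v_2 = [[-2, -3, -2, 0]]^T, v_3 = [[1, 0, 0, 0]]^T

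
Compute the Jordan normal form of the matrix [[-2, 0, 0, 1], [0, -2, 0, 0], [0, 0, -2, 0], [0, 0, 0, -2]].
The characteristic polynomial is det(xI - A) = (x + 2)^4, so the eigenvalues are -2 (algebraic multiplicity 4).

For λ = -2: rank(A + 2I) = 1, rank((A + 2I)^2) = 0. The eigenspace has dimension 4 - 1 = 3, so there are 3 Jordan blocks; the rank sequence gives block sizes [2, 1, 1].

Assembling the blocks gives the Jordan form J above.

J = [[-2, 1, 0, 0], [0, -2, 0, 0], [0, 0, -2, 0], [0, 0, 0, -2]]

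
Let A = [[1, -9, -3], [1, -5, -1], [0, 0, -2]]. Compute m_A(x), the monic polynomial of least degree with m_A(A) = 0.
The characteristic polynomial factors as (x + 2)^3. The minimal polynomial is ∏(x - λ)^{k_λ} where k_λ is the size of the largest Jordan block at λ.

For λ = -2: rank(A + 2I) = 1, and the largest Jordan block has size 2 (the smallest k with rank((A + 2I)^k) = rank((A + 2I)^(k+1))).

So m_A(x) = (x + 2)^2.

m_A(x) = (x + 2)^2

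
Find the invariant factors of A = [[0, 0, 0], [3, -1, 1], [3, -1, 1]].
The Jordan structure of A has elementary divisors x^2, x. Arranging the block sizes at each eigenvalue in decreasing order and taking row products gives the invariant factors.

Invariant factors (smallest first, each dividing the next): x, x^2.

Check: the last factor x^2 is the minimal polynomial, and the product x^3 is the characteristic polynomial.

x, x^2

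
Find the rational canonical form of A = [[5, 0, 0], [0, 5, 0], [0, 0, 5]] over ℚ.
The invariant factors of A (the non-unit diagonal entries of the Smith normal form of xI - A over ℚ[x]) are x - 5, x - 5, x - 5, each dividing the next. The characteristic polynomial is their product, (x - 5)^3.

The rational canonical form is the block-diagonal matrix of companion matrices C(f_i):
R = [[5, 0, 0], [0, 5, 0], [0, 0, 5]].

R = [[5, 0, 0], [0, 5, 0], [0, 0, 5]]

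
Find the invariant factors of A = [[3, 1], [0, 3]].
The Jordan structure of A has elementary divisors (x - 3)^2. Arranging the block sizes at each eigenvalue in decreasing order and taking row products gives the invariant factors.

Invariant factors (smallest first, each dividing the next): (x - 3)^2.

Check: the last factor (x - 3)^2 is the minimal polynomial, and the product (x - 3)^2 is the characteristic polynomial.

(x - 3)^2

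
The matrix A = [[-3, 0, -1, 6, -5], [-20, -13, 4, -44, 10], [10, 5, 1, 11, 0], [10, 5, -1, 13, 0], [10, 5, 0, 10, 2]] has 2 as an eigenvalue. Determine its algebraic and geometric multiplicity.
algebraic multiplicity 3, geometric multiplicity 2

The characteristic polynomial is (x - 2)^3(x + 3)^2, so the factor x - 2 appears with exponent 3: the algebraic multiplicity is 3.

rank(A - 2I) = 3, so the eigenspace has dimension 5 - 3 = 2: the geometric multiplicity is 2.

Since 2 < 3, A is not diagonalizable.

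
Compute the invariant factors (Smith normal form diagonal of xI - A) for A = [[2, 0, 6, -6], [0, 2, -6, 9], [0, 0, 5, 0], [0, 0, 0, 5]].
The Jordan structure of A has elementary divisors (x - 2), (x - 2), (x - 5), (x - 5). Arranging the block sizes at each eigenvalue in decreasing order and taking row products gives the invariant factors.

Invariant factors (smallest first, each dividing the next): (x - 5)(x - 2), (x - 5)(x - 2).

Check: the last factor (x - 5)(x - 2) is the minimal polynomial, and the product (x - 5)^2(x - 2)^2 is the characteristic polynomial.

(x - 5)(x - 2), (x - 5)(x - 2)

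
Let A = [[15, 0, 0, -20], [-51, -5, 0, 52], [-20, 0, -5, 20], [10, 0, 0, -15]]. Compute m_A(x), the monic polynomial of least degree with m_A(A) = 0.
The characteristic polynomial factors as (x - 5)(x + 5)^3. The minimal polynomial is ∏(x - λ)^{k_λ} where k_λ is the size of the largest Jordan block at λ.

For λ = -5: rank(A + 5I) = 2, and the largest Jordan block has size 2 (the smallest k with rank((A + 5I)^k) = rank((A + 5I)^(k+1))).
For λ = 5: rank(A - 5I) = 3, and the largest Jordan block has size 1 (the smallest k with rank((A - 5I)^k) = rank((A - 5I)^(k+1))).

So m_A(x) = (x - 5)(x + 5)^2.

m_A(x) = (x - 5)(x + 5)^2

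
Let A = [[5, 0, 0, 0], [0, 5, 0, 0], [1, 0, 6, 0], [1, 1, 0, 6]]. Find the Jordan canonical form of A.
The characteristic polynomial is det(xI - A) = (x - 6)^2(x - 5)^2, so the eigenvalues are 5 (algebraic multiplicity 2), 6 (algebraic multiplicity 2).

For λ = 5: rank(A - 5I) = 2. The eigenspace has dimension 4 - 2 = 2, so there are 2 Jordan blocks; the rank sequence gives block sizes [1, 1].

For λ = 6: rank(A - 6I) = 2. The eigenspace has dimension 4 - 2 = 2, so there are 2 Jordan blocks; the rank sequence gives block sizes [1, 1].

Assembling the blocks gives the Jordan form J above.

J = [[5, 0, 0, 0], [0, 5, 0, 0], [0, 0, 6, 0], [0, 0, 0, 6]]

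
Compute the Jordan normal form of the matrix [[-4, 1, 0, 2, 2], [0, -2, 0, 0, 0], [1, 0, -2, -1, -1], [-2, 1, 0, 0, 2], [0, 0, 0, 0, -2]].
J = [[-2, 1, 0, 0, 0], [0, -2, 0, 0, 0], [0, 0, -2, 1, 0], [0, 0, 0, -2, 0], [0, 0, 0, 0, -2]]

The characteristic polynomial is det(xI - A) = (x + 2)^5, so the eigenvalues are -2 (algebraic multiplicity 5).

For λ = -2: rank(A + 2I) = 2, rank((A + 2I)^2) = 0. The eigenspace has dimension 5 - 2 = 3, so there are 3 Jordan blocks; the rank sequence gives block sizes [2, 2, 1].

Assembling the blocks gives the Jordan form J above.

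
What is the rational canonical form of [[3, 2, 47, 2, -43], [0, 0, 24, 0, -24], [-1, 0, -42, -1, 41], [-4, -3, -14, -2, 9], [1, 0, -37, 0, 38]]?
R = [[0, 0, 0, 0, -24], [1, 0, 0, 0, -4], [0, 1, 0, 0, 18], [0, 0, 1, 0, 5], [0, 0, 0, 1, -3]]

The invariant factors of A (the non-unit diagonal entries of the Smith normal form of xI - A over ℚ[x]) are (x - 2)(x + 2)^2(x^2 + x - 3), each dividing the next. The characteristic polynomial is their product, (x - 2)(x + 2)^2(x^2 + x - 3).

The rational canonical form is the block-diagonal matrix of companion matrices C(f_i):
R = [[0, 0, 0, 0, -24], [1, 0, 0, 0, -4], [0, 1, 0, 0, 18], [0, 0, 1, 0, 5], [0, 0, 0, 1, -3]].

Note the characteristic polynomial does not split into linear factors over ℚ, so A has no Jordan form over ℚ; the rational canonical form exists over any field.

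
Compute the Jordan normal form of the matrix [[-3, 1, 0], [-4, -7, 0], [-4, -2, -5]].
The characteristic polynomial is det(xI - A) = (x + 5)^3, so the eigenvalues are -5 (algebraic multiplicity 3).

For λ = -5: rank(A + 5I) = 1, rank((A + 5I)^2) = 0. The eigenspace has dimension 3 - 1 = 2, so there are 2 Jordan blocks; the rank sequence gives block sizes [2, 1].

Assembling the blocks gives the Jordan form J above.

J = [[-5, 1, 0], [0, -5, 0], [0, 0, -5]]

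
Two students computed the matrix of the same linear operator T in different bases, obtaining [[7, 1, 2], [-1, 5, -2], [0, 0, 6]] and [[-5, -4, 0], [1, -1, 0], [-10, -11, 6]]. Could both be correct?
No.

trace(A) = 18 but trace(B) = 0. The trace is a similarity invariant, so A and B are not similar.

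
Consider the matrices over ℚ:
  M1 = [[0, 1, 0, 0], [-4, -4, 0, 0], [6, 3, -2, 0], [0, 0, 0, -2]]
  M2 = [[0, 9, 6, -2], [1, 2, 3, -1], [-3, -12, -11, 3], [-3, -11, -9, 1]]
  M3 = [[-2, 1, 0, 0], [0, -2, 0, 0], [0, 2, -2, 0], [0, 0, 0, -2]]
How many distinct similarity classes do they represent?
Characteristic polynomials: χ_{M1} = (x + 2)^4, χ_{M2} = (x + 2)^4, χ_{M3} = (x + 2)^4.

{M1, M3}: invariant factors x + 2, x + 2, (x + 2)^2.

{M2}: invariant factors x + 2, (x + 2)^3.

Matrices are similar if and only if their invariant-factor lists agree; the partition into similarity classes is {M1, M3}, {M2}.

2 classes: {M1, M3}, {M2}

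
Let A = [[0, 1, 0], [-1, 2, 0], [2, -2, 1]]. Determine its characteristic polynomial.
xI - A = [[x, -1, 0], [1, x - 2, 0], [-2, 2, x - 1]].

Expanding det(xI - A) along the first row:
det(xI - A) = + (x)·det([[x - 2, 0], [2, x - 1]]) - (-1)·det([[1, 0], [-2, x - 1]]) + (0)·det([[1, x - 2], [-2, 2]]).

Evaluating gives χ_A(x) = x^3 - 3x^2 + 3x - 1 = (x - 1)^3.

χ_A(x) = (x - 1)^3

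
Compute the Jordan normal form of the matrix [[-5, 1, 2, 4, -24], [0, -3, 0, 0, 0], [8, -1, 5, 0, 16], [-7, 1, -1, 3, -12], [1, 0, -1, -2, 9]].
The characteristic polynomial is det(xI - A) = (x - 5)^3(x + 3)^2, so the eigenvalues are -3 (algebraic multiplicity 2), 5 (algebraic multiplicity 3).

For λ = -3: rank(A + 3I) = 4, rank((A + 3I)^2) = 3. The eigenspace has dimension 5 - 4 = 1, so there is 1 Jordan block; the rank sequence gives block sizes [2].

For λ = 5: rank(A - 5I) = 3, rank((A - 5I)^2) = 2. The eigenspace has dimension 5 - 3 = 2, so there are 2 Jordan blocks; the rank sequence gives block sizes [2, 1].

Assembling the blocks gives the Jordan form J above.

J = [[-3, 1, 0, 0, 0], [0, -3, 0, 0, 0], [0, 0, 5, 1, 0], [0, 0, 0, 5, 0], [0, 0, 0, 0, 5]]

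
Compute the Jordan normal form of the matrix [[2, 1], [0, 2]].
J = [[2, 1], [0, 2]]

The characteristic polynomial is det(xI - A) = (x - 2)^2, so the eigenvalues are 2 (algebraic multiplicity 2).

For λ = 2: rank(A - 2I) = 1, rank((A - 2I)^2) = 0. The eigenspace has dimension 2 - 1 = 1, so there is 1 Jordan block; the rank sequence gives block sizes [2].

Assembling the blocks gives the Jordan form J above.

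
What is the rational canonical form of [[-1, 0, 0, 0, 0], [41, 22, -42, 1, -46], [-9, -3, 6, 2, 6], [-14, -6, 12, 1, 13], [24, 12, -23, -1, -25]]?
The invariant factors of A (the non-unit diagonal entries of the Smith normal form of xI - A over ℚ[x]) are x + 1, (x - 5)(x - 1)(x + 1)^2, each dividing the next. The characteristic polynomial is their product, (x - 5)(x - 1)(x + 1)^3.

The rational canonical form is the block-diagonal matrix of companion matrices C(f_i):
R = [[-1, 0, 0, 0, 0], [0, 0, 0, 0, -5], [0, 1, 0, 0, -4], [0, 0, 1, 0, 6], [0, 0, 0, 1, 4]].

R = [[-1, 0, 0, 0, 0], [0, 0, 0, 0, -5], [0, 1, 0, 0, -4], [0, 0, 1, 0, 6], [0, 0, 0, 1, 4]]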